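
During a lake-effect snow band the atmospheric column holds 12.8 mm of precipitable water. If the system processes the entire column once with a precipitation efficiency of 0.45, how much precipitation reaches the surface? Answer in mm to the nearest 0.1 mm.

precipitation ≈ 5.8 mm

Precipitation = ε × PW = 0.45 × 12.8 = 5.8 mm.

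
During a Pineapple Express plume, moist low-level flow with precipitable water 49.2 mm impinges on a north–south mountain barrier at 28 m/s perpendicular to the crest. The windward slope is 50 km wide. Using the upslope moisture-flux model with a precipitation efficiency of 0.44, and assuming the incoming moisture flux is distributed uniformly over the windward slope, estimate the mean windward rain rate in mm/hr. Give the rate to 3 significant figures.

Incoming column moisture flux per unit ridge length: F = V × PW = 28 × 49.2 = 1377.6 mm·m/s.
Spread over the 50 km slope with efficiency ε = 0.44: R = ε·F/W = 0.44 × 1377.6 / 50000 m = 1.212e-02 mm/s.
R = 1.212e-02 × 3600 = 43.6 mm/hr.

R ≈ 43.6 mm/hr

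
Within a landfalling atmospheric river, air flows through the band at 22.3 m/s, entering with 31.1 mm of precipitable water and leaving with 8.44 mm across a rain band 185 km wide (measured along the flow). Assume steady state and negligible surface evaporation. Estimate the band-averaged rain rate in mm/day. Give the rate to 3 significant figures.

Column moisture flux per unit crosswind length is F = V × PW.
Inflow: F_in = 22.3 × 31.1 = 693.53 mm·m/s
Outflow: F_out = 22.3 × 8.44 = 188.212 mm·m/s
Steady-state rate R = (F_in − F_out)/L = (693.53 − 188.212) / 185000 m = 2.731e-03 mm/s.
R = 2.731e-03 × 3600 × 24 = 236 mm/day.

R ≈ 236 mm/day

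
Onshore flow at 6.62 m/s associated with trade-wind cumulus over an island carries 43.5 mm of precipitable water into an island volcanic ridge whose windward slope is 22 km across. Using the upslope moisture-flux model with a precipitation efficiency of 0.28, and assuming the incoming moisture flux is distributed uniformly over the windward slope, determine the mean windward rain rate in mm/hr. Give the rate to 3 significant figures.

Incoming column moisture flux per unit ridge length: F = V × PW = 6.62 × 43.5 = 287.97 mm·m/s.
Spread over the 22 km slope with efficiency ε = 0.28: R = ε·F/W = 0.28 × 287.97 / 22000 m = 3.665e-03 mm/s.
R = 3.665e-03 × 3600 = 13.2 mm/hr.

R ≈ 13.2 mm/hr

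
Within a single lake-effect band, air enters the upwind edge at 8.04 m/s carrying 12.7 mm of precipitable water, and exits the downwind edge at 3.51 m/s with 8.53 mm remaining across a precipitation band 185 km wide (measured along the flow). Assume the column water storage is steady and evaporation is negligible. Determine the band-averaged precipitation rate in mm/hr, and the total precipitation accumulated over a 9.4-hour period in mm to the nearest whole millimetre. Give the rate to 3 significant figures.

Column moisture flux per unit crosswind length is F = V × PW.
Inflow: F_in = 8.04 × 12.7 = 102.108 mm·m/s
Outflow: F_out = 3.51 × 8.53 = 29.9403 mm·m/s
Steady-state rate R = (F_in − F_out)/L = (102.108 − 29.9403) / 185000 m = 3.901e-04 mm/s.
R = 3.901e-04 × 3600 = 1.40 mm/hr.
Over 9.4 h: total = 1.40 × 9.4 = 13.16 ≈ 13 mm.

R ≈ 1.40 mm/hr; total ≈ 13 mm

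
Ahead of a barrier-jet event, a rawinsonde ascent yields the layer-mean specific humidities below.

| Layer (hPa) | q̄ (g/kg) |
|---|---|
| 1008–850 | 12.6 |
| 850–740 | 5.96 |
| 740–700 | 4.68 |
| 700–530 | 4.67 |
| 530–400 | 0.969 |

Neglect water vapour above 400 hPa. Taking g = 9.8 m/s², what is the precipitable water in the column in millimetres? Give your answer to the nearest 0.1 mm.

Precipitable water is the column-integrated vapour mass per unit area: PW = (1/g) Σ q̄ Δp, with q in kg/kg and Δp in Pa (1 kg/m² of water = 1 mm).
Layer 1008–850 hPa: Δp = 158 hPa = 15800 Pa, q̄ = 0.0126 kg/kg → 0.0126 × 15800 / 9.8 = 20.31 mm
Layer 850–740 hPa: Δp = 110 hPa = 11000 Pa, q̄ = 0.00596 kg/kg → 0.00596 × 11000 / 9.8 = 6.69 mm
Layer 740–700 hPa: Δp = 40 hPa = 4000 Pa, q̄ = 0.00468 kg/kg → 0.00468 × 4000 / 9.8 = 1.91 mm
Layer 700–530 hPa: Δp = 170 hPa = 17000 Pa, q̄ = 0.00467 kg/kg → 0.00467 × 17000 / 9.8 = 8.10 mm
Layer 530–400 hPa: Δp = 130 hPa = 13000 Pa, q̄ = 0.000969 kg/kg → 0.000969 × 13000 / 9.8 = 1.29 mm
PW = 20.31 + 6.69 + 1.91 + 8.10 + 1.29 = 38.30 ≈ 38.3 mm.

PW ≈ 38.3 mm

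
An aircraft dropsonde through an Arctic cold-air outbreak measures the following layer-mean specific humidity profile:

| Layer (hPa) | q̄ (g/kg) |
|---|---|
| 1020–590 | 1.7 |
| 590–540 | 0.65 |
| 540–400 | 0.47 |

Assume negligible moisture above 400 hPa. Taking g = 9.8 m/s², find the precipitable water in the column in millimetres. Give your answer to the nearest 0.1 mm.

PW ≈ 8.5 mm

Precipitable water is the column-integrated vapour mass per unit area: PW = (1/g) Σ q̄ Δp, with q in kg/kg and Δp in Pa (1 kg/m² of water = 1 mm).
Layer 1020–590 hPa: Δp = 430 hPa = 43000 Pa, q̄ = 0.0017 kg/kg → 0.0017 × 43000 / 9.8 = 7.46 mm
Layer 590–540 hPa: Δp = 50 hPa = 5000 Pa, q̄ = 0.00065 kg/kg → 0.00065 × 5000 / 9.8 = 0.33 mm
Layer 540–400 hPa: Δp = 140 hPa = 14000 Pa, q̄ = 0.00047 kg/kg → 0.00047 × 14000 / 9.8 = 0.67 mm
PW = 7.46 + 0.33 + 0.67 = 8.46 ≈ 8.5 mm.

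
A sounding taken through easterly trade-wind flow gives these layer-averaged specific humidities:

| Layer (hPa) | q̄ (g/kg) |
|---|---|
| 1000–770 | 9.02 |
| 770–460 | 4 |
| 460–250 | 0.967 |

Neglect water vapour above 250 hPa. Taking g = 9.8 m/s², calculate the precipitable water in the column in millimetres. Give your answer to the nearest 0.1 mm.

Precipitable water is the column-integrated vapour mass per unit area: PW = (1/g) Σ q̄ Δp, with q in kg/kg and Δp in Pa (1 kg/m² of water = 1 mm).
Layer 1000–770 hPa: Δp = 230 hPa = 23000 Pa, q̄ = 0.00902 kg/kg → 0.00902 × 23000 / 9.8 = 21.17 mm
Layer 770–460 hPa: Δp = 310 hPa = 31000 Pa, q̄ = 0.004 kg/kg → 0.004 × 31000 / 9.8 = 12.65 mm
Layer 460–250 hPa: Δp = 210 hPa = 21000 Pa, q̄ = 0.000967 kg/kg → 0.000967 × 21000 / 9.8 = 2.07 mm
PW = 21.17 + 12.65 + 2.07 = 35.89 ≈ 35.9 mm.

PW ≈ 35.9 mm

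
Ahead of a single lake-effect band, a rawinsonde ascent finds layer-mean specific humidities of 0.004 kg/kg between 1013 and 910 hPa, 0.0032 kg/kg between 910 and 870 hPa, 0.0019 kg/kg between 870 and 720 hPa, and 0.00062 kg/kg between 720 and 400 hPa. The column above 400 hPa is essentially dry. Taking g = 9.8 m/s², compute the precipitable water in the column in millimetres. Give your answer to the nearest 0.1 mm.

Precipitable water is the column-integrated vapour mass per unit area: PW = (1/g) Σ q̄ Δp, with q in kg/kg and Δp in Pa (1 kg/m² of water = 1 mm).
Layer 1013–910 hPa: Δp = 103 hPa = 10300 Pa, q̄ = 0.004 kg/kg → 0.004 × 10300 / 9.8 = 4.20 mm
Layer 910–870 hPa: Δp = 40 hPa = 4000 Pa, q̄ = 0.0032 kg/kg → 0.0032 × 4000 / 9.8 = 1.31 mm
Layer 870–720 hPa: Δp = 150 hPa = 15000 Pa, q̄ = 0.0019 kg/kg → 0.0019 × 15000 / 9.8 = 2.91 mm
Layer 720–400 hPa: Δp = 320 hPa = 32000 Pa, q̄ = 0.00062 kg/kg → 0.00062 × 32000 / 9.8 = 2.02 mm
PW = 4.20 + 1.31 + 2.91 + 2.02 = 10.44 ≈ 10.4 mm.

PW ≈ 10.4 mm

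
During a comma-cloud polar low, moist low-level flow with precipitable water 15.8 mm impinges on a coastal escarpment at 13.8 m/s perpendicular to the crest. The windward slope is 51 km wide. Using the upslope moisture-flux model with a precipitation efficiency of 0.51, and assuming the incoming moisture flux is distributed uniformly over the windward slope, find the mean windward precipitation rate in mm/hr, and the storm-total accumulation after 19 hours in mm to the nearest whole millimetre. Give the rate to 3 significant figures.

Incoming column moisture flux per unit ridge length: F = V × PW = 13.8 × 15.8 = 218.04 mm·m/s.
Spread over the 51 km slope with efficiency ε = 0.51: R = ε·F/W = 0.51 × 218.04 / 51000 m = 2.180e-03 mm/s.
R = 2.180e-03 × 3600 = 7.85 mm/hr.
Over 19 h: total = 7.85 × 19 = 149.15 ≈ 149 mm.

R ≈ 7.85 mm/hr; total ≈ 149 mm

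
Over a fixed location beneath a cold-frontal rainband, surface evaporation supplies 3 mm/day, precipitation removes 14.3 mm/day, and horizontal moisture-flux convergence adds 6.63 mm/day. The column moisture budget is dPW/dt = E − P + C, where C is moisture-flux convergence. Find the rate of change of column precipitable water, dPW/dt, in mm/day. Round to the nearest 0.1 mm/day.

dPW/dt ≈ -4.7 mm/day

dPW/dt = E − P + C = 3 − 14.3 + (6.63) = -4.7 mm/day.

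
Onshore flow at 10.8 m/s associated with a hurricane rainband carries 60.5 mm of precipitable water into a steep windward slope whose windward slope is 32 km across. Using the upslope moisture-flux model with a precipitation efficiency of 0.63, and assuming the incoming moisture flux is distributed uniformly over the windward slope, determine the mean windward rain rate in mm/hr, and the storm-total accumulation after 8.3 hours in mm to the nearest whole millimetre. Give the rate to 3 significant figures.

R ≈ 46.3 mm/hr; total ≈ 384 mm

Incoming column moisture flux per unit ridge length: F = V × PW = 10.8 × 60.5 = 653.4 mm·m/s.
Spread over the 32 km slope with efficiency ε = 0.63: R = ε·F/W = 0.63 × 653.4 / 32000 m = 1.286e-02 mm/s.
R = 1.286e-02 × 3600 = 46.3 mm/hr.
Over 8.3 h: total = 46.3 × 8.3 = 384.29 ≈ 384 mm.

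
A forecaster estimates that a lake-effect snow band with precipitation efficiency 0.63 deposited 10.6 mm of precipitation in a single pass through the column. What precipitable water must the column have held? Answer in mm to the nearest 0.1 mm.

PW ≈ 16.8 mm

PW = precipitation / ε = 10.6 / 0.63 = 16.8 mm.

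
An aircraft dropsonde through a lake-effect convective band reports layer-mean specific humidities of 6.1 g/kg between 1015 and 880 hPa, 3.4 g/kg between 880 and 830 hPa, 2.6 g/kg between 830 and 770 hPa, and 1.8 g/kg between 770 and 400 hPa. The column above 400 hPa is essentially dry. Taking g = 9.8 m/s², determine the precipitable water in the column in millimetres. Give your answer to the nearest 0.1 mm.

PW ≈ 18.5 mm

Precipitable water is the column-integrated vapour mass per unit area: PW = (1/g) Σ q̄ Δp, with q in kg/kg and Δp in Pa (1 kg/m² of water = 1 mm).
Layer 1015–880 hPa: Δp = 135 hPa = 13500 Pa, q̄ = 0.0061 kg/kg → 0.0061 × 13500 / 9.8 = 8.40 mm
Layer 880–830 hPa: Δp = 50 hPa = 5000 Pa, q̄ = 0.0034 kg/kg → 0.0034 × 5000 / 9.8 = 1.73 mm
Layer 830–770 hPa: Δp = 60 hPa = 6000 Pa, q̄ = 0.0026 kg/kg → 0.0026 × 6000 / 9.8 = 1.59 mm
Layer 770–400 hPa: Δp = 370 hPa = 37000 Pa, q̄ = 0.0018 kg/kg → 0.0018 × 37000 / 9.8 = 6.80 mm
PW = 8.40 + 1.73 + 1.59 + 6.80 = 18.52 ≈ 18.5 mm.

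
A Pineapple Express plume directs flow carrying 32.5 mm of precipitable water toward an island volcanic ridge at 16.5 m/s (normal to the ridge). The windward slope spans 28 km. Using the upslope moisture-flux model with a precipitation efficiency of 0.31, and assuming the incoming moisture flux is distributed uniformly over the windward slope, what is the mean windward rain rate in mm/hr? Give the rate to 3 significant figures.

Incoming column moisture flux per unit ridge length: F = V × PW = 16.5 × 32.5 = 536.25 mm·m/s.
Spread over the 28 km slope with efficiency ε = 0.31: R = ε·F/W = 0.31 × 536.25 / 28000 m = 5.937e-03 mm/s.
R = 5.937e-03 × 3600 = 21.4 mm/hr.

R ≈ 21.4 mm/hr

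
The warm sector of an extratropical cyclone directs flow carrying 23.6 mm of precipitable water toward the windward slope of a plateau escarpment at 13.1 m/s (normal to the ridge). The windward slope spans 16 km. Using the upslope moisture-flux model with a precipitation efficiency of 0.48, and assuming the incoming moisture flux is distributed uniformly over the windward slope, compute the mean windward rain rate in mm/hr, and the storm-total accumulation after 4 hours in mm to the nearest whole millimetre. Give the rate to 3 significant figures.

Incoming column moisture flux per unit ridge length: F = V × PW = 13.1 × 23.6 = 309.16 mm·m/s.
Spread over the 16 km slope with efficiency ε = 0.48: R = ε·F/W = 0.48 × 309.16 / 16000 m = 9.275e-03 mm/s.
R = 9.275e-03 × 3600 = 33.4 mm/hr.
Over 4 h: total = 33.4 × 4 = 133.6 ≈ 134 mm.

R ≈ 33.4 mm/hr; total ≈ 134 mm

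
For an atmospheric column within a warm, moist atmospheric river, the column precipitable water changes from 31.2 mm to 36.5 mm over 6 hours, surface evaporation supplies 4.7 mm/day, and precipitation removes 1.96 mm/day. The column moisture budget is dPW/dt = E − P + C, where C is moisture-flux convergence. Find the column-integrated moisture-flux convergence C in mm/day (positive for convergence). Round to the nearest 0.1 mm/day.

C ≈ 18.5 mm/day

dPW/dt = (36.5 − 31.2) mm / (6/24 day) = +21.200 mm/day.
C = dPW/dt − E + P = (+21.200) − 4.7 + 1.96 = 18.5 mm/day.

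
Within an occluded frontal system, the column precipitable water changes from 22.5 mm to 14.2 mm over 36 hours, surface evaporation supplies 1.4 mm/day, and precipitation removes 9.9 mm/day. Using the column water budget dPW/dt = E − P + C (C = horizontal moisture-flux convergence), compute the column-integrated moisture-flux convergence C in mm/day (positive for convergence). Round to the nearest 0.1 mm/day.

dPW/dt = (14.2 − 22.5) mm / (36/24 day) = -5.533 mm/day.
C = dPW/dt − E + P = (-5.533) − 1.4 + 9.9 = 3.0 mm/day.

C ≈ 3.0 mm/day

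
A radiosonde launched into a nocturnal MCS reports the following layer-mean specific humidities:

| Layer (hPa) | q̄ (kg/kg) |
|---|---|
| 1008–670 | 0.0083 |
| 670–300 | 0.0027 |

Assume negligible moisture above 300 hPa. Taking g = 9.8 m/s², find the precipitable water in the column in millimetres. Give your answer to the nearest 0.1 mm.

PW ≈ 38.8 mm

Precipitable water is the column-integrated vapour mass per unit area: PW = (1/g) Σ q̄ Δp, with q in kg/kg and Δp in Pa (1 kg/m² of water = 1 mm).
Layer 1008–670 hPa: Δp = 338 hPa = 33800 Pa, q̄ = 0.0083 kg/kg → 0.0083 × 33800 / 9.8 = 28.63 mm
Layer 670–300 hPa: Δp = 370 hPa = 37000 Pa, q̄ = 0.0027 kg/kg → 0.0027 × 37000 / 9.8 = 10.19 mm
PW = 28.63 + 10.19 = 38.82 ≈ 38.8 mm.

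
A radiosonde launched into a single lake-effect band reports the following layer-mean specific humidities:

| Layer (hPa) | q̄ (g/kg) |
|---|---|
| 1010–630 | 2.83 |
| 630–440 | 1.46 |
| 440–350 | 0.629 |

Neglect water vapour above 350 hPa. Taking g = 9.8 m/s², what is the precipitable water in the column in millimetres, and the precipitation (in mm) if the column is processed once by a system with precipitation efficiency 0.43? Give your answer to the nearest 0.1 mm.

PW ≈ 14.4 mm; precipitation ≈ 6.2 mm

Precipitable water is the column-integrated vapour mass per unit area: PW = (1/g) Σ q̄ Δp, with q in kg/kg and Δp in Pa (1 kg/m² of water = 1 mm).
Layer 1010–630 hPa: Δp = 380 hPa = 38000 Pa, q̄ = 0.00283 kg/kg → 0.00283 × 38000 / 9.8 = 10.97 mm
Layer 630–440 hPa: Δp = 190 hPa = 19000 Pa, q̄ = 0.00146 kg/kg → 0.00146 × 19000 / 9.8 = 2.83 mm
Layer 440–350 hPa: Δp = 90 hPa = 9000 Pa, q̄ = 0.000629 kg/kg → 0.000629 × 9000 / 9.8 = 0.58 mm
PW = 10.97 + 2.83 + 0.58 = 14.38 ≈ 14.4 mm.
Precipitation = ε × PW = 0.43 × 14.4 = 6.2 mm.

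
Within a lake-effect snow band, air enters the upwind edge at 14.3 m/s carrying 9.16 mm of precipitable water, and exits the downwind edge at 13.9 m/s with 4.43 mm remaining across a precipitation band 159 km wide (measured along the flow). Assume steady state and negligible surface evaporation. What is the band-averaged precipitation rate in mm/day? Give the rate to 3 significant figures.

R ≈ 37.7 mm/day

Column moisture flux per unit crosswind length is F = V × PW.
Inflow: F_in = 14.3 × 9.16 = 130.988 mm·m/s
Outflow: F_out = 13.9 × 4.43 = 61.577 mm·m/s
Steady-state rate R = (F_in − F_out)/L = (130.988 − 61.577) / 159000 m = 4.365e-04 mm/s.
R = 4.365e-04 × 3600 × 24 = 37.7 mm/day.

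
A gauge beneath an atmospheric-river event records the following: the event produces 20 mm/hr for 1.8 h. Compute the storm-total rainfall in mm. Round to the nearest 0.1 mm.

Total = Σ Rᵢ Δtᵢ = 20 × 1.8
      = 36 = 36.0 mm.

total ≈ 36.0 mm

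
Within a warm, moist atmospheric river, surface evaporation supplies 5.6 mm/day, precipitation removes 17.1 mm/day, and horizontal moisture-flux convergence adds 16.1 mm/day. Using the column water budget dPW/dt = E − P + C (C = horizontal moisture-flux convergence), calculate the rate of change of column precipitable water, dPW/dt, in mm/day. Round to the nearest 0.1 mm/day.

dPW/dt = E − P + C = 5.6 − 17.1 + (16.1) = 4.6 mm/day.

dPW/dt ≈ 4.6 mm/day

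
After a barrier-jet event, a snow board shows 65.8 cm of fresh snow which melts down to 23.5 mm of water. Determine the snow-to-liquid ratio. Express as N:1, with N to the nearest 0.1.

ratio ≈ 28.0

Ratio = snow depth / SWE = 658 mm / 23.5 mm = 28.0, i.e. 28.0:1.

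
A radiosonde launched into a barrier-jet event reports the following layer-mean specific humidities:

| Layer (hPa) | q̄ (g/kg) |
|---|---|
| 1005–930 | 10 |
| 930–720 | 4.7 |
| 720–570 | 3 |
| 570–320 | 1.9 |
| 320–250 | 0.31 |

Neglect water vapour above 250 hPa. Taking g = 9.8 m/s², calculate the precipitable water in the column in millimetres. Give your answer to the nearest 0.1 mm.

Precipitable water is the column-integrated vapour mass per unit area: PW = (1/g) Σ q̄ Δp, with q in kg/kg and Δp in Pa (1 kg/m² of water = 1 mm).
Layer 1005–930 hPa: Δp = 75 hPa = 7500 Pa, q̄ = 0.01 kg/kg → 0.01 × 7500 / 9.8 = 7.65 mm
Layer 930–720 hPa: Δp = 210 hPa = 21000 Pa, q̄ = 0.0047 kg/kg → 0.0047 × 21000 / 9.8 = 10.07 mm
Layer 720–570 hPa: Δp = 150 hPa = 15000 Pa, q̄ = 0.003 kg/kg → 0.003 × 15000 / 9.8 = 4.59 mm
Layer 570–320 hPa: Δp = 250 hPa = 25000 Pa, q̄ = 0.0019 kg/kg → 0.0019 × 25000 / 9.8 = 4.85 mm
Layer 320–250 hPa: Δp = 70 hPa = 7000 Pa, q̄ = 0.00031 kg/kg → 0.00031 × 7000 / 9.8 = 0.22 mm
PW = 7.65 + 10.07 + 4.59 + 4.85 + 0.22 = 27.38 ≈ 27.4 mm.

PW ≈ 27.4 mm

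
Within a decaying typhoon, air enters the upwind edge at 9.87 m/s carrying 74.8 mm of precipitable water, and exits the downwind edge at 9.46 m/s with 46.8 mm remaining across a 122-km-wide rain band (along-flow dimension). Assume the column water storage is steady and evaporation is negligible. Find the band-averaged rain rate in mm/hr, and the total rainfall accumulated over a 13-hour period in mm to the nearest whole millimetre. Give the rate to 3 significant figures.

Column moisture flux per unit crosswind length is F = V × PW.
Inflow: F_in = 9.87 × 74.8 = 738.276 mm·m/s
Outflow: F_out = 9.46 × 46.8 = 442.728 mm·m/s
Steady-state rate R = (F_in − F_out)/L = (738.276 − 442.728) / 122000 m = 2.423e-03 mm/s.
R = 2.423e-03 × 3600 = 8.72 mm/hr.
Over 13 h: total = 8.72 × 13 = 113.36 ≈ 113 mm.

R ≈ 8.72 mm/hr; total ≈ 113 mm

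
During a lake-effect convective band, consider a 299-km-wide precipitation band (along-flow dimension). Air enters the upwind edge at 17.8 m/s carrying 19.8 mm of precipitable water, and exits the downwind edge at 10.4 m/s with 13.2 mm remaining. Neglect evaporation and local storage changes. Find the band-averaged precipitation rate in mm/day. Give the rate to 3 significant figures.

R ≈ 62.2 mm/day

Column moisture flux per unit crosswind length is F = V × PW.
Inflow: F_in = 17.8 × 19.8 = 352.44 mm·m/s
Outflow: F_out = 10.4 × 13.2 = 137.28 mm·m/s
Steady-state rate R = (F_in − F_out)/L = (352.44 − 137.28) / 299000 m = 7.196e-04 mm/s.
R = 7.196e-04 × 3600 × 24 = 62.2 mm/day.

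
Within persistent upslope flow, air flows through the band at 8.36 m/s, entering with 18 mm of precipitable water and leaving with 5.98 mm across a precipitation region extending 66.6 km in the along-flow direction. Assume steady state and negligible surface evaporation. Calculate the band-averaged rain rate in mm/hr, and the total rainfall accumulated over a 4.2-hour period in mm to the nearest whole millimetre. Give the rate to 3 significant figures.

R ≈ 5.43 mm/hr; total ≈ 23 mm

Column moisture flux per unit crosswind length is F = V × PW.
Inflow: F_in = 8.36 × 18 = 150.48 mm·m/s
Outflow: F_out = 8.36 × 5.98 = 49.9928 mm·m/s
Steady-state rate R = (F_in − F_out)/L = (150.48 − 49.9928) / 66600 m = 1.509e-03 mm/s.
R = 1.509e-03 × 3600 = 5.43 mm/hr.
Over 4.2 h: total = 5.43 × 4.2 = 22.806 ≈ 23 mm.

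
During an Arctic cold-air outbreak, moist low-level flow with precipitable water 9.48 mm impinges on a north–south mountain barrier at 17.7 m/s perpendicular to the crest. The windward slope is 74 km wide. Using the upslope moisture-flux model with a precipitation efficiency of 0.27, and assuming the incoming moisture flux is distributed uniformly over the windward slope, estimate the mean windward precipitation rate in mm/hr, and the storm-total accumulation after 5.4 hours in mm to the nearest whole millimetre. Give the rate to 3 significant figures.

Incoming column moisture flux per unit ridge length: F = V × PW = 17.7 × 9.48 = 167.796 mm·m/s.
Spread over the 74 km slope with efficiency ε = 0.27: R = ε·F/W = 0.27 × 167.796 / 74000 m = 6.122e-04 mm/s.
R = 6.122e-04 × 3600 = 2.20 mm/hr.
Over 5.4 h: total = 2.20 × 5.4 = 11.88 ≈ 12 mm.

R ≈ 2.20 mm/hr; total ≈ 12 mm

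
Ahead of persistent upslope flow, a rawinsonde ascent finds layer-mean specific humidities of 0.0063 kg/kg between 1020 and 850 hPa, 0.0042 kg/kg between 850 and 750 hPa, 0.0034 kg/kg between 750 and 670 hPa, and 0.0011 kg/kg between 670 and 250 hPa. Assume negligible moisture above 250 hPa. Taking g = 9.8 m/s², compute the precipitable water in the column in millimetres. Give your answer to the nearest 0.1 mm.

Precipitable water is the column-integrated vapour mass per unit area: PW = (1/g) Σ q̄ Δp, with q in kg/kg and Δp in Pa (1 kg/m² of water = 1 mm).
Layer 1020–850 hPa: Δp = 170 hPa = 17000 Pa, q̄ = 0.0063 kg/kg → 0.0063 × 17000 / 9.8 = 10.93 mm
Layer 850–750 hPa: Δp = 100 hPa = 10000 Pa, q̄ = 0.0042 kg/kg → 0.0042 × 10000 / 9.8 = 4.29 mm
Layer 750–670 hPa: Δp = 80 hPa = 8000 Pa, q̄ = 0.0034 kg/kg → 0.0034 × 8000 / 9.8 = 2.78 mm
Layer 670–250 hPa: Δp = 420 hPa = 42000 Pa, q̄ = 0.0011 kg/kg → 0.0011 × 42000 / 9.8 = 4.71 mm
PW = 10.93 + 4.29 + 2.78 + 4.71 = 22.71 ≈ 22.7 mm.

PW ≈ 22.7 mm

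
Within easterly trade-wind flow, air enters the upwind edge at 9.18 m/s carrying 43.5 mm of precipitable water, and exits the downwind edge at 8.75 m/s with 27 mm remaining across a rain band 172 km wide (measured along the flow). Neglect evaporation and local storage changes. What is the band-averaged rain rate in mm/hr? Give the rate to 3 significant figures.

Column moisture flux per unit crosswind length is F = V × PW.
Inflow: F_in = 9.18 × 43.5 = 399.33 mm·m/s
Outflow: F_out = 8.75 × 27 = 236.25 mm·m/s
Steady-state rate R = (F_in − F_out)/L = (399.33 − 236.25) / 172000 m = 9.481e-04 mm/s.
R = 9.481e-04 × 3600 = 3.41 mm/hr.

R ≈ 3.41 mm/hr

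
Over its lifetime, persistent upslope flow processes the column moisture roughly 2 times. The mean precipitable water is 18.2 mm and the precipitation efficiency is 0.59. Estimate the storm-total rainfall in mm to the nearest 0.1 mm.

rainfall ≈ 21.5 mm

Each cycle deposits ε × PW = 0.59 × 18.2 = 10.738 mm.
Over 2 cycles: 2 × 10.738 = 21.5 mm.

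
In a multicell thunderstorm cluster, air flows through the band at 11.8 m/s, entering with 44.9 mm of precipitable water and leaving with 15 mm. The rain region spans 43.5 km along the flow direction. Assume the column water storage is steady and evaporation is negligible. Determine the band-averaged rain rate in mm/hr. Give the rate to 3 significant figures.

Column moisture flux per unit crosswind length is F = V × PW.
Inflow: F_in = 11.8 × 44.9 = 529.82 mm·m/s
Outflow: F_out = 11.8 × 15 = 177 mm·m/s
Steady-state rate R = (F_in − F_out)/L = (529.82 − 177) / 43500 m = 8.111e-03 mm/s.
R = 8.111e-03 × 3600 = 29.2 mm/hr.

R ≈ 29.2 mm/hr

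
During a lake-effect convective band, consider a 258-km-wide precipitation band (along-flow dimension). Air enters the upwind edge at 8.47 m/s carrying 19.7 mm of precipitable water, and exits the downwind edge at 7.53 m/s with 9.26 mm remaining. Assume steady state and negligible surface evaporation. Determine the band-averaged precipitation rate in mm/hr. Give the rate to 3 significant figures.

Column moisture flux per unit crosswind length is F = V × PW.
Inflow: F_in = 8.47 × 19.7 = 166.859 mm·m/s
Outflow: F_out = 7.53 × 9.26 = 69.7278 mm·m/s
Steady-state rate R = (F_in − F_out)/L = (166.859 − 69.7278) / 258000 m = 3.765e-04 mm/s.
R = 3.765e-04 × 3600 = 1.36 mm/hr.

R ≈ 1.36 mm/hr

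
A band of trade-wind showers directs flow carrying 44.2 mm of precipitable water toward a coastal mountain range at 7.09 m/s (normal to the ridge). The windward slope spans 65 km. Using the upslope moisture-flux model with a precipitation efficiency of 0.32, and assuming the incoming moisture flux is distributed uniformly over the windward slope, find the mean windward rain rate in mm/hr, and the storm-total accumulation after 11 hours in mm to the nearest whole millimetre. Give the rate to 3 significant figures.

R ≈ 5.55 mm/hr; total ≈ 61 mm

Incoming column moisture flux per unit ridge length: F = V × PW = 7.09 × 44.2 = 313.378 mm·m/s.
Spread over the 65 km slope with efficiency ε = 0.32: R = ε·F/W = 0.32 × 313.378 / 65000 m = 1.543e-03 mm/s.
R = 1.543e-03 × 3600 = 5.55 mm/hr.
Over 11 h: total = 5.55 × 11 = 61.05 ≈ 61 mm.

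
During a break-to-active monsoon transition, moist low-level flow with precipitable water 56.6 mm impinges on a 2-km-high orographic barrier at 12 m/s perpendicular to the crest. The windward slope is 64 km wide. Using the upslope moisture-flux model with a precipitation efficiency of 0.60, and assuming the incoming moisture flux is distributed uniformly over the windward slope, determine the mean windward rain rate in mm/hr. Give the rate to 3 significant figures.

Incoming column moisture flux per unit ridge length: F = V × PW = 12 × 56.6 = 679.2 mm·m/s.
Spread over the 64 km slope with efficiency ε = 0.60: R = ε·F/W = 0.60 × 679.2 / 64000 m = 6.367e-03 mm/s.
R = 6.367e-03 × 3600 = 22.9 mm/hr.

R ≈ 22.9 mm/hr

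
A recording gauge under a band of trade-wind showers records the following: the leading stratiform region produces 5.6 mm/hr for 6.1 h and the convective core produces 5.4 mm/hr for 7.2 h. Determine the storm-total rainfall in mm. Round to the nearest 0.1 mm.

Total = Σ Rᵢ Δtᵢ = 5.6 × 6.1 + 5.4 × 7.2
      = 34.16 + 38.88 = 73.0 mm.

total ≈ 73.0 mm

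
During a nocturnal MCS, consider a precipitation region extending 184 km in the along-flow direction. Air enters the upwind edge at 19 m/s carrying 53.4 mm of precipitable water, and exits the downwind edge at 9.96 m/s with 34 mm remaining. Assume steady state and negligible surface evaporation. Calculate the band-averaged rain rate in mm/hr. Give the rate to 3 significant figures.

Column moisture flux per unit crosswind length is F = V × PW.
Inflow: F_in = 19 × 53.4 = 1014.6 mm·m/s
Outflow: F_out = 9.96 × 34 = 338.64 mm·m/s
Steady-state rate R = (F_in − F_out)/L = (1014.6 − 338.64) / 184000 m = 3.674e-03 mm/s.
R = 3.674e-03 × 3600 = 13.2 mm/hr.

R ≈ 13.2 mm/hr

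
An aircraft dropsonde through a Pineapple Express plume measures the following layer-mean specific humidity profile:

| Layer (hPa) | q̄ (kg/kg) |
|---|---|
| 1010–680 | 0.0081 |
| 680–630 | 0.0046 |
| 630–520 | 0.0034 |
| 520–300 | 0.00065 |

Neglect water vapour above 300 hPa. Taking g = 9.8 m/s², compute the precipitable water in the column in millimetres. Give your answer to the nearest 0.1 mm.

PW ≈ 34.9 mm

Precipitable water is the column-integrated vapour mass per unit area: PW = (1/g) Σ q̄ Δp, with q in kg/kg and Δp in Pa (1 kg/m² of water = 1 mm).
Layer 1010–680 hPa: Δp = 330 hPa = 33000 Pa, q̄ = 0.0081 kg/kg → 0.0081 × 33000 / 9.8 = 27.28 mm
Layer 680–630 hPa: Δp = 50 hPa = 5000 Pa, q̄ = 0.0046 kg/kg → 0.0046 × 5000 / 9.8 = 2.35 mm
Layer 630–520 hPa: Δp = 110 hPa = 11000 Pa, q̄ = 0.0034 kg/kg → 0.0034 × 11000 / 9.8 = 3.82 mm
Layer 520–300 hPa: Δp = 220 hPa = 22000 Pa, q̄ = 0.00065 kg/kg → 0.00065 × 22000 / 9.8 = 1.46 mm
PW = 27.28 + 2.35 + 3.82 + 1.46 = 34.91 ≈ 34.9 mm.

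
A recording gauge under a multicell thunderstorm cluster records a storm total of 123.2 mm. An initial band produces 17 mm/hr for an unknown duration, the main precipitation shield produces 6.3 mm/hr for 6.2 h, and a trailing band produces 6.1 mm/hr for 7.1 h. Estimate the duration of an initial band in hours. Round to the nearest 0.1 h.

Known phases: 6.3 × 6.2 + 6.1 × 7.1 = 39.06 + 43.31 = 82.37 mm.
Remaining depth = 123.2 − 82.37 = 40.83 mm.
Duration = 40.83 / 17 = 2.4 h.

duration ≈ 2.4 h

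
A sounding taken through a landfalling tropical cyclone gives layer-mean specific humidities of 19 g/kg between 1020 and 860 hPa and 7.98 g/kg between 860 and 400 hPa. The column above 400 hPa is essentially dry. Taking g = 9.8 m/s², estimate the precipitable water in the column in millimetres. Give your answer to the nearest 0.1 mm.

Precipitable water is the column-integrated vapour mass per unit area: PW = (1/g) Σ q̄ Δp, with q in kg/kg and Δp in Pa (1 kg/m² of water = 1 mm).
Layer 1020–860 hPa: Δp = 160 hPa = 16000 Pa, q̄ = 0.019 kg/kg → 0.019 × 16000 / 9.8 = 31.02 mm
Layer 860–400 hPa: Δp = 460 hPa = 46000 Pa, q̄ = 0.00798 kg/kg → 0.00798 × 46000 / 9.8 = 37.46 mm
PW = 31.02 + 37.46 = 68.48 ≈ 68.5 mm.

PW ≈ 68.5 mm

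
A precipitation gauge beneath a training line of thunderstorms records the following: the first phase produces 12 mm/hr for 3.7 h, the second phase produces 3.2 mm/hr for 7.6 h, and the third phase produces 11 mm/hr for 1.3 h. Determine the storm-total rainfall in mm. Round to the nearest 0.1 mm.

total ≈ 83.0 mm

Total = Σ Rᵢ Δtᵢ = 12 × 3.7 + 3.2 × 7.6 + 11 × 1.3
      = 44.4 + 24.32 + 14.3 = 83.0 mm.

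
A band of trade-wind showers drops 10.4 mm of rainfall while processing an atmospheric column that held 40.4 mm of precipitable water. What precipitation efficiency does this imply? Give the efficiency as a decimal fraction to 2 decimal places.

ε ≈ 0.26

ε = rainfall / PW = 10.4 / 40.4 = 0.26.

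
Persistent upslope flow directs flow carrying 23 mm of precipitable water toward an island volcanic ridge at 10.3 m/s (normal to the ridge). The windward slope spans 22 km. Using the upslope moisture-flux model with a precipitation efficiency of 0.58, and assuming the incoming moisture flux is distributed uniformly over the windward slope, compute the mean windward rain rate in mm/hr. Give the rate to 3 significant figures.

Incoming column moisture flux per unit ridge length: F = V × PW = 10.3 × 23 = 236.9 mm·m/s.
Spread over the 22 km slope with efficiency ε = 0.58: R = ε·F/W = 0.58 × 236.9 / 22000 m = 6.246e-03 mm/s.
R = 6.246e-03 × 3600 = 22.5 mm/hr.

R ≈ 22.5 mm/hr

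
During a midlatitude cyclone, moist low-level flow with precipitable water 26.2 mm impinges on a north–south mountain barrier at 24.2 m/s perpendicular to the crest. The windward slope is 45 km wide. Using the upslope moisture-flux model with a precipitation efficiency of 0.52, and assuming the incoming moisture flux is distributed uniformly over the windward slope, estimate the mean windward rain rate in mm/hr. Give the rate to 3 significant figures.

Incoming column moisture flux per unit ridge length: F = V × PW = 24.2 × 26.2 = 634.04 mm·m/s.
Spread over the 45 km slope with efficiency ε = 0.52: R = ε·F/W = 0.52 × 634.04 / 45000 m = 7.327e-03 mm/s.
R = 7.327e-03 × 3600 = 26.4 mm/hr.

R ≈ 26.4 mm/hr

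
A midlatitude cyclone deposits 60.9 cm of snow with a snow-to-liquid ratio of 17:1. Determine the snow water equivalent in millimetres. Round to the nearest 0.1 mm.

SWE = snow depth / ratio = 60.9 cm / 17 = 3.582 cm = 35.8 mm.

SWE ≈ 35.8 mm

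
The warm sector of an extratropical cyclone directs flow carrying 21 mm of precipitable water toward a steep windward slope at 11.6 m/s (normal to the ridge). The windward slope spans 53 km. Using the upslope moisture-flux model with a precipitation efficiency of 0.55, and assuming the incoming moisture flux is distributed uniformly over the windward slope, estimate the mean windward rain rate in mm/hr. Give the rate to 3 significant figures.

R ≈ 9.10 mm/hr

Incoming column moisture flux per unit ridge length: F = V × PW = 11.6 × 21 = 243.6 mm·m/s.
Spread over the 53 km slope with efficiency ε = 0.55: R = ε·F/W = 0.55 × 243.6 / 53000 m = 2.528e-03 mm/s.
R = 2.528e-03 × 3600 = 9.10 mm/hr.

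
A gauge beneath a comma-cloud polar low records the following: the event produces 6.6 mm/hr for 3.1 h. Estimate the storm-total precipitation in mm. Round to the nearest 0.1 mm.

Total = Σ Rᵢ Δtᵢ = 6.6 × 3.1
      = 20.46 = 20.5 mm.

total ≈ 20.5 mm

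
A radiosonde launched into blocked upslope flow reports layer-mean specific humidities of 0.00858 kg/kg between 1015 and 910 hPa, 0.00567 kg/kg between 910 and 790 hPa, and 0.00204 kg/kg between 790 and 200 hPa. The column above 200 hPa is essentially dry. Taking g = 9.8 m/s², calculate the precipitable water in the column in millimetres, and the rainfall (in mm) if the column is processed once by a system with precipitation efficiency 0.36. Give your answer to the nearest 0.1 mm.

PW ≈ 28.4 mm; rainfall ≈ 10.2 mm

Precipitable water is the column-integrated vapour mass per unit area: PW = (1/g) Σ q̄ Δp, with q in kg/kg and Δp in Pa (1 kg/m² of water = 1 mm).
Layer 1015–910 hPa: Δp = 105 hPa = 10500 Pa, q̄ = 0.00858 kg/kg → 0.00858 × 10500 / 9.8 = 9.19 mm
Layer 910–790 hPa: Δp = 120 hPa = 12000 Pa, q̄ = 0.00567 kg/kg → 0.00567 × 12000 / 9.8 = 6.94 mm
Layer 790–200 hPa: Δp = 590 hPa = 59000 Pa, q̄ = 0.00204 kg/kg → 0.00204 × 59000 / 9.8 = 12.28 mm
PW = 9.19 + 6.94 + 12.28 = 28.41 ≈ 28.4 mm.
Rainfall = ε × PW = 0.36 × 28.4 = 10.2 mm.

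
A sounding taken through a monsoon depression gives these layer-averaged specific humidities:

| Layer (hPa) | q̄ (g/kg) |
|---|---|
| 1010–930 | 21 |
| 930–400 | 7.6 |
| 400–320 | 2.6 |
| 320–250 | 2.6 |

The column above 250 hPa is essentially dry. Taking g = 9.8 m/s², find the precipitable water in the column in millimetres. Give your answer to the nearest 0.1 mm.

Precipitable water is the column-integrated vapour mass per unit area: PW = (1/g) Σ q̄ Δp, with q in kg/kg and Δp in Pa (1 kg/m² of water = 1 mm).
Layer 1010–930 hPa: Δp = 80 hPa = 8000 Pa, q̄ = 0.021 kg/kg → 0.021 × 8000 / 9.8 = 17.14 mm
Layer 930–400 hPa: Δp = 530 hPa = 53000 Pa, q̄ = 0.0076 kg/kg → 0.0076 × 53000 / 9.8 = 41.10 mm
Layer 400–320 hPa: Δp = 80 hPa = 8000 Pa, q̄ = 0.0026 kg/kg → 0.0026 × 8000 / 9.8 = 2.12 mm
Layer 320–250 hPa: Δp = 70 hPa = 7000 Pa, q̄ = 0.0026 kg/kg → 0.0026 × 7000 / 9.8 = 1.86 mm
PW = 17.14 + 41.10 + 2.12 + 1.86 = 62.22 ≈ 62.2 mm.

PW ≈ 62.2 mm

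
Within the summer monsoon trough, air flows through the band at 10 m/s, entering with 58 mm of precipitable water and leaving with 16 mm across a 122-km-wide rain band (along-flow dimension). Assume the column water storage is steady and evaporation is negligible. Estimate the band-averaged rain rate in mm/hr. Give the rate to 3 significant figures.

Column moisture flux per unit crosswind length is F = V × PW.
Inflow: F_in = 10 × 58 = 580 mm·m/s
Outflow: F_out = 10 × 16 = 160 mm·m/s
Steady-state rate R = (F_in − F_out)/L = (580 − 160) / 122000 m = 3.443e-03 mm/s.
R = 3.443e-03 × 3600 = 12.4 mm/hr.

R ≈ 12.4 mm/hr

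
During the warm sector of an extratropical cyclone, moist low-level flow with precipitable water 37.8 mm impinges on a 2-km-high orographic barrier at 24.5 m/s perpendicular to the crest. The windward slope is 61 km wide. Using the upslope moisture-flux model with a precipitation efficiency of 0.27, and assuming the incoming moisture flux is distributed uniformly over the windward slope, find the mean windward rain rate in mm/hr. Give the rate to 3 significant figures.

Incoming column moisture flux per unit ridge length: F = V × PW = 24.5 × 37.8 = 926.1 mm·m/s.
Spread over the 61 km slope with efficiency ε = 0.27: R = ε·F/W = 0.27 × 926.1 / 61000 m = 4.099e-03 mm/s.
R = 4.099e-03 × 3600 = 14.8 mm/hr.

R ≈ 14.8 mm/hr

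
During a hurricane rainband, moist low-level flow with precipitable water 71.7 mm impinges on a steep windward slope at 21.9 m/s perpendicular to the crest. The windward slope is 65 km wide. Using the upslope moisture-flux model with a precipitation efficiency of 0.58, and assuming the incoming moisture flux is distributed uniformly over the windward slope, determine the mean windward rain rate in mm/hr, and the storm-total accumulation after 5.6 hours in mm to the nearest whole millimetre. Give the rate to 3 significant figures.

Incoming column moisture flux per unit ridge length: F = V × PW = 21.9 × 71.7 = 1570.23 mm·m/s.
Spread over the 65 km slope with efficiency ε = 0.58: R = ε·F/W = 0.58 × 1570.23 / 65000 m = 1.401e-02 mm/s.
R = 1.401e-02 × 3600 = 50.4 mm/hr.
Over 5.6 h: total = 50.4 × 5.6 = 282.24 ≈ 282 mm.

R ≈ 50.4 mm/hr; total ≈ 282 mm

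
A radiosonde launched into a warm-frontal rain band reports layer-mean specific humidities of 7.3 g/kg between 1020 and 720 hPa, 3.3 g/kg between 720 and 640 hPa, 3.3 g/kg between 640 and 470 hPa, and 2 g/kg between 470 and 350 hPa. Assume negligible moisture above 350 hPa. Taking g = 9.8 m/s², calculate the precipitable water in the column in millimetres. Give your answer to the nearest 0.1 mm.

Precipitable water is the column-integrated vapour mass per unit area: PW = (1/g) Σ q̄ Δp, with q in kg/kg and Δp in Pa (1 kg/m² of water = 1 mm).
Layer 1020–720 hPa: Δp = 300 hPa = 30000 Pa, q̄ = 0.0073 kg/kg → 0.0073 × 30000 / 9.8 = 22.35 mm
Layer 720–640 hPa: Δp = 80 hPa = 8000 Pa, q̄ = 0.0033 kg/kg → 0.0033 × 8000 / 9.8 = 2.69 mm
Layer 640–470 hPa: Δp = 170 hPa = 17000 Pa, q̄ = 0.0033 kg/kg → 0.0033 × 17000 / 9.8 = 5.72 mm
Layer 470–350 hPa: Δp = 120 hPa = 12000 Pa, q̄ = 0.002 kg/kg → 0.002 × 12000 / 9.8 = 2.45 mm
PW = 22.35 + 2.69 + 5.72 + 2.45 = 33.21 ≈ 33.2 mm.

PW ≈ 33.2 mm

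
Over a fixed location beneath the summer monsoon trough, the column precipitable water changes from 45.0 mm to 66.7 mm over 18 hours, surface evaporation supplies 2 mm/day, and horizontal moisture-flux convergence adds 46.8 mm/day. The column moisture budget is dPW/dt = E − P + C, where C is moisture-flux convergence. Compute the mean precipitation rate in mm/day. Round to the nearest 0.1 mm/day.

dPW/dt = (66.7 − 45.0) mm / (18/24 day) = +28.933 mm/day.
P = E + C − dPW/dt = 2 + (46.8) − (+28.933) = 19.9 mm/day.

P ≈ 19.9 mm/day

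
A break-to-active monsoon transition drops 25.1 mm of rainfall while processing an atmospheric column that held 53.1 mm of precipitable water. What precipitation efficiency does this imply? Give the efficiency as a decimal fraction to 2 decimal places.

ε = rainfall / PW = 25.1 / 53.1 = 0.47.

ε ≈ 0.47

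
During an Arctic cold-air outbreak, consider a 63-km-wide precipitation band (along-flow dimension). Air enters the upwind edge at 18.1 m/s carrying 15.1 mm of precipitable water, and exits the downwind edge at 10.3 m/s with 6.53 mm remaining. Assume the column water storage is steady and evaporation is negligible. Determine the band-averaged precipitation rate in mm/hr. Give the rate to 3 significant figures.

Column moisture flux per unit crosswind length is F = V × PW.
Inflow: F_in = 18.1 × 15.1 = 273.31 mm·m/s
Outflow: F_out = 10.3 × 6.53 = 67.259 mm·m/s
Steady-state rate R = (F_in − F_out)/L = (273.31 − 67.259) / 63000 m = 3.271e-03 mm/s.
R = 3.271e-03 × 3600 = 11.8 mm/hr.

R ≈ 11.8 mm/hr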